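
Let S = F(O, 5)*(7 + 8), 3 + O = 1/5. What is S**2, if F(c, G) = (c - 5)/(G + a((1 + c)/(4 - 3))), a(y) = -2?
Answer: 1521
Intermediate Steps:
O = -14/5 (O = -3 + 1/5 = -14/5 ≈ -2.8000)
F(c, G) = (-5 + c)/(-2 + G) (F(c, G) = (c - 5)/(G - 2) = (-5 + c)/(-2 + G))
S = -39 (S = ((-5 - 14/5)/(-2 + 5))*(7 + 8) = (-39/5/3)*15 = ((1/3)*(-39/5))*15 = -13/5*15 = -39)
S**2 = (-39)**2 = 1521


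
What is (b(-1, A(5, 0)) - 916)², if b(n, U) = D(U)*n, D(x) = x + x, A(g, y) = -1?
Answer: 835396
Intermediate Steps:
D(x) = 2*x
b(n, U) = 2*U*n (b(n, U) = (2*U)*n = 2*U*n)
(b(-1, A(5, 0)) - 916)² = (2*(-1)*(-1) - 916)² = (2 - 916)² = (-914)² = 835396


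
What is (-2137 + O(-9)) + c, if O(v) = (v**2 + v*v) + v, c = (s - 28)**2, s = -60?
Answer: 5760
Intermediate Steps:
c = 7744 (c = (-60 - 28)**2 = (-88)**2 = 7744)
O(v) = v + 2*v**2 (O(v) = (v**2 + v**2) + v = 2*v**2 + v = v + 2*v**2)
(-2137 + O(-9)) + c = (-2137 - 9*(1 + 2*(-9))) + 7744 = (-2137 - 9*(1 - 18)) + 7744 = (-2137 - 9*(-17)) + 7744 = (-2137 + 153) + 7744 = -1984 + 7744 = 5760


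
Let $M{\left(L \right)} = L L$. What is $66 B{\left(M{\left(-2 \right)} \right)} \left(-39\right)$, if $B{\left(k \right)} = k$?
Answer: $-10296$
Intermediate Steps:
$M{\left(L \right)} = L^{2}$
$66 B{\left(M{\left(-2 \right)} \right)} \left(-39\right) = 66 \left(-2\right)^{2} \left(-39\right) = 66 \cdot 4 \left(-39\right) = 264 \left(-39\right) = -10296$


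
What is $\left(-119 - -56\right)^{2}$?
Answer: $3969$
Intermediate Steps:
$\left(-119 - -56\right)^{2} = \left(-119 + 56\right)^{2} = \left(-63\right)^{2} = 3969$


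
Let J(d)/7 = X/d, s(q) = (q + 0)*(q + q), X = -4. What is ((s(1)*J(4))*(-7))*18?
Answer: 1764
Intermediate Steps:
s(q) = 2*q**2 (s(q) = q*(2*q) = 2*q**2)
J(d) = -28/d (J(d) = 7*(-4/d) = -28/d)
((s(1)*J(4))*(-7))*18 = (((2*1**2)*(-28/4))*(-7))*18 = (((2*1)*(-28*1/4))*(-7))*18 = ((2*(-7))*(-7))*18 = -14*(-7)*18 = 98*18 = 1764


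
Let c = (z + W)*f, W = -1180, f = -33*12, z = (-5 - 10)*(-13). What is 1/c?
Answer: 1/390060 ≈ 2.5637e-6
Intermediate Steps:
z = 195 (z = -15*(-13) = 195)
f = -396
c = 390060 (c = (195 - 1180)*(-396) = -985*(-396) = 390060)
1/c = 1/390060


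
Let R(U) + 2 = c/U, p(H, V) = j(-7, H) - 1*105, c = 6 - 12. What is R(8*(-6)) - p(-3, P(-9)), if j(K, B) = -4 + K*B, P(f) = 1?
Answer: 689/8 ≈ 86.125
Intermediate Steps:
c = -6
j(K, B) = -4 + B*K
p(H, V) = -109 - 7*H (p(H, V) = (-4 + H*(-7)) - 1*105 = (-4 - 7*H) - 105 = -109 - 7*H)
R(U) = -2 - 6/U
R(8*(-6)) - p(-3, P(-9)) = (-2 - 6/(8*(-6))) - (-109 - 7*(-3)) = (-2 - 6/(-48)) - (-109 + 21) = (-2 - 6*(-1/48)) - 1*(-88) = (-2 + 1/8) + 88 = -15/8 + 88 = 689/8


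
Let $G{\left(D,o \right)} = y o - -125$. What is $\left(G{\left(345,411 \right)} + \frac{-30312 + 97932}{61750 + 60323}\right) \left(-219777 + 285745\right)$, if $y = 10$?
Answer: $\frac{1624216269200}{5813} \approx 2.7941 \cdot 10^{8}$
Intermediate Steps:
$G{\left(D,o \right)} = 125 + 10 o$ ($G{\left(D,o \right)} = 10 o - -125 = 10 o + 125 = 125 + 10 o$)
$\left(G{\left(345,411 \right)} + \frac{-30312 + 97932}{61750 + 60323}\right) \left(-219777 + 285745\right) = \left(\left(125 + 10 \cdot 411\right) + \frac{-30312 + 97932}{61750 + 60323}\right) \left(-219777 + 285745\right) = \left(\left(125 + 4110\right) + \frac{67620}{122073}\right) 65968 = \left(4235 + 67620 \cdot \frac{1}{122073}\right) 65968 = \left(4235 + \frac{3220}{5813}\right) 65968 = \frac{24621275}{5813} \cdot 65968 = \frac{1624216269200}{5813}$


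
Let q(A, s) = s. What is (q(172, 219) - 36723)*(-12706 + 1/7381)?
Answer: 3423454084440/7381 ≈ 4.6382e+8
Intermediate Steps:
(q(172, 219) - 36723)*(-12706 + 1/7381) = (219 - 36723)*(-12706 + 1/7381) = -36504*(-12706 + 1/7381) = -36504*(-93782985/7381) = 3423454084440/7381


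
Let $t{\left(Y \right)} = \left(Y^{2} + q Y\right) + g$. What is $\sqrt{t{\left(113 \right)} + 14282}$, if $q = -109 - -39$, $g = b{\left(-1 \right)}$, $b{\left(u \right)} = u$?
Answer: $2 \sqrt{4785} \approx 138.35$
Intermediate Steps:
$g = -1$
$q = -70$ ($q = -109 + 39 = -70$)
$t{\left(Y \right)} = -1 + Y^{2} - 70 Y$ ($t{\left(Y \right)} = \left(Y^{2} - 70 Y\right) - 1 = -1 + Y^{2} - 70 Y$)
$\sqrt{t{\left(113 \right)} + 14282} = \sqrt{\left(-1 + 113^{2} - 7910\right) + 14282} = \sqrt{\left(-1 + 12769 - 7910\right) + 14282} = \sqrt{4858 + 14282} = \sqrt{19140} = 2 \sqrt{4785}$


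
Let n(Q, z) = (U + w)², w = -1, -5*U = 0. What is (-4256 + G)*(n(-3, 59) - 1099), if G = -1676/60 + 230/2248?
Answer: 13217246553/2810 ≈ 4.7036e+6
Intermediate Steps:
U = 0 (U = -⅕*0 = 0)
G = -469231/16860 (G = -1676*1/60 + 230*(1/2248) = -419/15 + 115/1124 = -469231/16860 ≈ -27.831)
n(Q, z) = 1 (n(Q, z) = (0 - 1)² = (-1)² = 1)
(-4256 + G)*(n(-3, 59) - 1099) = (-4256 - 469231/16860)*(1 - 1099) = -72225391/16860*(-1098) = 13217246553/2810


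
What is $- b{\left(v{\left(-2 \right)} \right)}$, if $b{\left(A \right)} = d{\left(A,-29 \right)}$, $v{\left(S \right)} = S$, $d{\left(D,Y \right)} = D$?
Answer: $2$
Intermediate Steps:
$b{\left(A \right)} = A$
$- b{\left(v{\left(-2 \right)} \right)} = \left(-1\right) \left(-2\right) = 2$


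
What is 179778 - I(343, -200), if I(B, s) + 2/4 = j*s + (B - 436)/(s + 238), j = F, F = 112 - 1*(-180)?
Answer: 4525438/19 ≈ 2.3818e+5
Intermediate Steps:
F = 292 (F = 112 + 180 = 292)
j = 292
I(B, s) = -½ + 292*s + (-436 + B)/(238 + s) (I(B, s) = -½ + (292*s + (B - 436)/(s + 238)) = -½ + (292*s + (-436 + B)/(238 + s)) = -½ + 292*s + (-436 + B)/(238 + s))
179778 - I(343, -200) = 179778 - (-555 + 343 + 292*(-200)² + (138991/2)*(-200))/(238 - 200) = 179778 - (-555 + 343 + 292*40000 - 13899100)/38 = 179778 - (-555 + 343 + 11680000 - 13899100)/38 = 179778 - (-2219312)/38 = 179778 - 1*(-1109656/19) = 179778 + 1109656/19 = 4525438/19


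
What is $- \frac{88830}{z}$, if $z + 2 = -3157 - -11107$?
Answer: $- \frac{44415}{3974} \approx -11.176$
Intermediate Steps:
$z = 7948$ ($z = -2 - -7950 = -2 + \left(-3157 + \left(-763 + 11870\right)\right) = -2 + \left(-3157 + 11107\right) = -2 + 7950 = 7948$)
$- \frac{88830}{z} = - \frac{88830}{7948} = \left(-88830\right) \frac{1}{7948} = - \frac{44415}{3974}$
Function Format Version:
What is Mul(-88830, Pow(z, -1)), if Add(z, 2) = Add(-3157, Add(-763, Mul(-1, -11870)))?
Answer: Rational(-44415, 3974) ≈ -11.176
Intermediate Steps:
z = 7948 (z = Add(-2, Add(-3157, Add(-763, Mul(-1, -11870)))) = Add(-2, Add(-3157, Add(-763, 11870))) = Add(-2, Add(-3157, 11107)) = Add(-2, 7950) = 7948)
Mul(-88830, Pow(z, -1)) = Mul(-88830, Pow(7948, -1)) = Mul(-88830, Rational(1, 7948)) = Rational(-44415, 3974)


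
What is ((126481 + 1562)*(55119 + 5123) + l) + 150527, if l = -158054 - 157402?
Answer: 7713401477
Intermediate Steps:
l = -315456
((126481 + 1562)*(55119 + 5123) + l) + 150527 = ((126481 + 1562)*(55119 + 5123) - 315456) + 150527 = (128043*60242 - 315456) + 150527 = (7713566406 - 315456) + 150527 = 7713250950 + 150527 = 7713401477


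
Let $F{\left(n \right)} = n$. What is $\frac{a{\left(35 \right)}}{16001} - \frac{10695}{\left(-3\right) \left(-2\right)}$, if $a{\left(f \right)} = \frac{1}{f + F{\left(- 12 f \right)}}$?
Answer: $- \frac{21961772527}{12320770} \approx -1782.5$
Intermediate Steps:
$a{\left(f \right)} = - \frac{1}{11 f}$ ($a{\left(f \right)} = \frac{1}{f - 12 f} = \frac{1}{\left(-11\right) f} = - \frac{1}{11 f}$)
$\frac{a{\left(35 \right)}}{16001} - \frac{10695}{\left(-3\right) \left(-2\right)} = \frac{\left(- \frac{1}{11}\right) \frac{1}{35}}{16001} - \frac{10695}{\left(-3\right) \left(-2\right)} = \left(- \frac{1}{11}\right) \frac{1}{35} \cdot \frac{1}{16001} - \frac{10695}{6} = \left(- \frac{1}{385}\right) \frac{1}{16001} - \frac{3565}{2} = - \frac{1}{6160385} - \frac{3565}{2} = - \frac{21961772527}{12320770}$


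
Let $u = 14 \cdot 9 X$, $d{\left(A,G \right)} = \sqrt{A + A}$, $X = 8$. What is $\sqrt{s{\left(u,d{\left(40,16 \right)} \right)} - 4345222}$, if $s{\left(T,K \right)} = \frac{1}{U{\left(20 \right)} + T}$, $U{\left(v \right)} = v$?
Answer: $\frac{i \sqrt{1147990271255}}{514} \approx 2084.5 i$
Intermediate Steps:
$d{\left(A,G \right)} = \sqrt{2} \sqrt{A}$ ($d{\left(A,G \right)} = \sqrt{2 A} = \sqrt{2} \sqrt{A}$)
$u = 1008$ ($u = 14 \cdot 9 \cdot 8 = 126 \cdot 8 = 1008$)
$s{\left(T,K \right)} = \frac{1}{20 + T}$
$\sqrt{s{\left(u,d{\left(40,16 \right)} \right)} - 4345222} = \sqrt{\frac{1}{20 + 1008} - 4345222} = \sqrt{\frac{1}{1028} - 4345222} = \sqrt{- \frac{4466888215}{1028}} = \frac{i \sqrt{1147990271255}}{514}$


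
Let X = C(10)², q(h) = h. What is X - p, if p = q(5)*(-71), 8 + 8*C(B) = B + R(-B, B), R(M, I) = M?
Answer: 356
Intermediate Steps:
C(B) = -1 (C(B) = -1 + (B - B)/8 = -1 + (⅛)*0 = -1 + 0 = -1)
X = 1 (X = (-1)² = 1)
p = -355 (p = 5*(-71) = -355)
X - p = 1 - 1*(-355) = 1 + 355 = 356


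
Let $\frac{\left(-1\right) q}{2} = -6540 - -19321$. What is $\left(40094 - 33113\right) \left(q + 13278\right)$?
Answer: $-85754604$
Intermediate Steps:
$q = -25562$ ($q = - 2 \left(-6540 - -19321\right) = - 2 \left(-6540 + 19321\right) = \left(-2\right) 12781 = -25562$)
$\left(40094 - 33113\right) \left(q + 13278\right) = \left(40094 - 33113\right) \left(-25562 + 13278\right) = 6981 \left(-12284\right) = -85754604$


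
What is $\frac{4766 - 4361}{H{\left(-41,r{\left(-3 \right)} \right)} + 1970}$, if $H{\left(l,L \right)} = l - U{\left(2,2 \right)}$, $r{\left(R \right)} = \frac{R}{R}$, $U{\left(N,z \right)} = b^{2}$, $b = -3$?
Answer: $\frac{27}{128} \approx 0.21094$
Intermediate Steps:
$U{\left(N,z \right)} = 9$ ($U{\left(N,z \right)} = \left(-3\right)^{2} = 9$)
$r{\left(R \right)} = 1$
$H{\left(l,L \right)} = -9 + l$ ($H{\left(l,L \right)} = l - 9 = -9 + l$)
$\frac{4766 - 4361}{H{\left(-41,r{\left(-3 \right)} \right)} + 1970} = \frac{4766 - 4361}{\left(-9 - 41\right) + 1970} = \frac{405}{-50 + 1970} = \frac{405}{1920} = 405 \cdot \frac{1}{1920} = \frac{27}{128}$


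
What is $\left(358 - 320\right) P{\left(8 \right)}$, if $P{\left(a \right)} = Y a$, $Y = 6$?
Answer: $1824$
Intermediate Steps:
$P{\left(a \right)} = 6 a$
$\left(358 - 320\right) P{\left(8 \right)} = \left(358 - 320\right) 6 \cdot 8 = 38 \cdot 48 = 1824$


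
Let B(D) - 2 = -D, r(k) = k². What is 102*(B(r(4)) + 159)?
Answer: 14790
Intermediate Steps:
B(D) = 2 - D
102*(B(r(4)) + 159) = 102*((2 - 1*4²) + 159) = 102*((2 - 1*16) + 159) = 102*((2 - 16) + 159) = 102*(-14 + 159) = 102*145 = 14790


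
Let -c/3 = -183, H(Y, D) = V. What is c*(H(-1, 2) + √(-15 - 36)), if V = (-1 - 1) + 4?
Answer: 1098 + 549*I*√51 ≈ 1098.0 + 3920.6*I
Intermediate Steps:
V = 2 (V = -2 + 4 = 2)
H(Y, D) = 2
c = 549 (c = -3*(-183) = 549)
c*(H(-1, 2) + √(-15 - 36)) = 549*(2 + √(-15 - 36)) = 549*(2 + √(-51)) = 549*(2 + I*√51) = 1098 + 549*I*√51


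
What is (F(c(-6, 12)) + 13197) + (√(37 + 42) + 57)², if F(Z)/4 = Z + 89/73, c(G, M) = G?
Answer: 1204929/73 + 114*√79 ≈ 17519.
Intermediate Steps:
F(Z) = 356/73 + 4*Z (F(Z) = 4*(Z + 89/73) = 4*(89/73 + Z) = 356/73 + 4*Z)
(F(c(-6, 12)) + 13197) + (√(37 + 42) + 57)² = ((356/73 + 4*(-6)) + 13197) + (√(37 + 42) + 57)² = ((356/73 - 24) + 13197) + (√79 + 57)² = (-1396/73 + 13197) + (57 + √79)² = 961985/73 + (57 + √79)²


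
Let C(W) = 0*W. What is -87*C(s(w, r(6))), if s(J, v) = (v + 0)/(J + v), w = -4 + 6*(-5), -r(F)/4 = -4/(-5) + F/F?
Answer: 0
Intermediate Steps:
r(F) = -36/5 (r(F) = -4*(-4/(-5) + F/F) = -4*(-4*(-1/5) + 1) = -4*(4/5 + 1) = -4*9/5 = -36/5)
w = -34 (w = -4 - 30 = -34)
s(J, v) = v/(J + v)
C(W) = 0
-87*C(s(w, r(6))) = -87*0 = 0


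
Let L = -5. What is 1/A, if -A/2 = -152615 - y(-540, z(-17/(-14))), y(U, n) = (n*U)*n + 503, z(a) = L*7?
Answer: -1/1016764 ≈ -9.8351e-7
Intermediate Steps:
z(a) = -35 (z(a) = -5*7 = -35)
y(U, n) = 503 + U*n² (y(U, n) = (U*n)*n + 503 = U*n² + 503 = 503 + U*n²)
A = -1016764 (A = -2*(-152615 - (503 - 540*(-35)²)) = -2*(-152615 - (503 - 540*1225)) = -2*(-152615 - (503 - 661500)) = -2*(-152615 - 1*(-660997)) = -2*(-152615 + 660997) = -2*508382 = -1016764)
1/A = 1/(-1016764) = -1/1016764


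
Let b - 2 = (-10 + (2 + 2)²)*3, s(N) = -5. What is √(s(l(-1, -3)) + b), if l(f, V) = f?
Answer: √15 ≈ 3.8730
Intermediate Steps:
b = 20 (b = 2 + (-10 + (2 + 2)²)*3 = 2 + (-10 + 4²)*3 = 2 + (-10 + 16)*3 = 2 + 6*3 = 2 + 18 = 20)
√(s(l(-1, -3)) + b) = √(-5 + 20) = √15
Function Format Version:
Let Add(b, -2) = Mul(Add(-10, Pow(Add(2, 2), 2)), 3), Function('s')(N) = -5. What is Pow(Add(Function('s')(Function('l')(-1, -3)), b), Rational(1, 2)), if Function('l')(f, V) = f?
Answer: Pow(15, Rational(1, 2)) ≈ 3.8730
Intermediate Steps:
b = 20 (b = Add(2, Mul(Add(-10, Pow(Add(2, 2), 2)), 3)) = Add(2, Mul(Add(-10, Pow(4, 2)), 3)) = Add(2, Mul(Add(-10, 16), 3)) = Add(2, Mul(6, 3)) = Add(2, 18) = 20)
Pow(Add(Function('s')(Function('l')(-1, -3)), b), Rational(1, 2)) = Pow(Add(-5, 20), Rational(1, 2)) = Pow(15, Rational(1, 2))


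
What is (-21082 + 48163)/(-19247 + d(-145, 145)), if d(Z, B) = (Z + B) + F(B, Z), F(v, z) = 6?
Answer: -27081/19241 ≈ -1.4075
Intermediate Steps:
d(Z, B) = 6 + B + Z (d(Z, B) = (Z + B) + 6 = (B + Z) + 6 = 6 + B + Z)
(-21082 + 48163)/(-19247 + d(-145, 145)) = (-21082 + 48163)/(-19247 + (6 + 145 - 145)) = 27081/(-19247 + 6) = 27081/(-19241) = 27081*(-1/19241) = -27081/19241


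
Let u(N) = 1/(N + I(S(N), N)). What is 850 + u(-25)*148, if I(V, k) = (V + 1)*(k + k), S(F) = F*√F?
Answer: 1328315806/1562725 - 1480*I/62509 ≈ 850.0 - 0.023677*I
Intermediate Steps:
S(F) = F^(3/2)
I(V, k) = 2*k*(1 + V) (I(V, k) = (1 + V)*(2*k) = 2*k*(1 + V))
u(N) = 1/(N + 2*N*(1 + N^(3/2)))
850 + u(-25)*148 = 850 + (1/((-25)*(3 + 2*(-25)^(3/2))))*148 = 850 - 1/(25*(3 + 2*(-125*I)))*148 = 850 - (3 + 250*I)/62509/25*148 = 850 - (3 + 250*I)/1562725*148 = 850 - 148*(3 + 250*I)/1562725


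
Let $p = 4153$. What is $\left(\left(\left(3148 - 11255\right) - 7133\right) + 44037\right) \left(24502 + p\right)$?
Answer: $825178035$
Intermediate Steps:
$\left(\left(\left(3148 - 11255\right) - 7133\right) + 44037\right) \left(24502 + p\right) = \left(\left(\left(3148 - 11255\right) - 7133\right) + 44037\right) \left(24502 + 4153\right) = \left(\left(-8107 - 7133\right) + 44037\right) 28655 = \left(-15240 + 44037\right) 28655 = 28797 \cdot 28655 = 825178035$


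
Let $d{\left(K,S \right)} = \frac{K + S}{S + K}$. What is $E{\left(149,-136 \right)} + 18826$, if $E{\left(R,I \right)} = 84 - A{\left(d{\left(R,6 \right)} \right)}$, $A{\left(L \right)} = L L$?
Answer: $18909$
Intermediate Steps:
$d{\left(K,S \right)} = 1$ ($d{\left(K,S \right)} = \frac{K + S}{K + S} = 1$)
$A{\left(L \right)} = L^{2}$
$E{\left(R,I \right)} = 83$ ($E{\left(R,I \right)} = 84 - 1^{2} = 84 - 1 = 83$)
$E{\left(149,-136 \right)} + 18826 = 83 + 18826 = 18909$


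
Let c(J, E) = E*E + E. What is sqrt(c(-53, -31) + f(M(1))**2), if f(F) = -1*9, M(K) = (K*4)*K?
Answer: sqrt(1011) ≈ 31.796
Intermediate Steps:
c(J, E) = E + E**2 (c(J, E) = E**2 + E = E + E**2)
M(K) = 4*K**2 (M(K) = (4*K)*K = 4*K**2)
f(F) = -9
sqrt(c(-53, -31) + f(M(1))**2) = sqrt(-31*(1 - 31) + (-9)**2) = sqrt(-31*(-30) + 81) = sqrt(930 + 81) = sqrt(1011)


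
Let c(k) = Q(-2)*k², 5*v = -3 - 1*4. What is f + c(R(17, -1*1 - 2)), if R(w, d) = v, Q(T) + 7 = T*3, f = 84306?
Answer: 2107013/25 ≈ 84281.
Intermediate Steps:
v = -7/5 (v = (-3 - 1*4)/5 = (-3 - 4)/5 = (⅕)*(-7) = -7/5 ≈ -1.4000)
Q(T) = -7 + 3*T (Q(T) = -7 + T*3 = -7 + 3*T)
R(w, d) = -7/5
c(k) = -13*k² (c(k) = (-7 + 3*(-2))*k² = (-7 - 6)*k² = -13*k²)
f + c(R(17, -1*1 - 2)) = 84306 - 13*(-7/5)² = 84306 - 13*49/25 = 84306 - 637/25 = 2107013/25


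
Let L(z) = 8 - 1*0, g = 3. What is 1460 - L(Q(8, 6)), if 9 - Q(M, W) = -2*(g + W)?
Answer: 1452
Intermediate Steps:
Q(M, W) = 15 + 2*W (Q(M, W) = 9 - (-2)*(3 + W) = 9 - (-6 - 2*W) = 9 + (6 + 2*W) = 15 + 2*W)
L(z) = 8 (L(z) = 8 + 0 = 8)
1460 - L(Q(8, 6)) = 1460 - 1*8 = 1460 - 8 = 1452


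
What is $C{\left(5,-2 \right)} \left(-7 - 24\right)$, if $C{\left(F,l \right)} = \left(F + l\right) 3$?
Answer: $-279$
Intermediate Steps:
$C{\left(F,l \right)} = 3 F + 3 l$
$C{\left(5,-2 \right)} \left(-7 - 24\right) = \left(3 \cdot 5 + 3 \left(-2\right)\right) \left(-7 - 24\right) = \left(15 - 6\right) \left(-31\right) = 9 \left(-31\right) = -279$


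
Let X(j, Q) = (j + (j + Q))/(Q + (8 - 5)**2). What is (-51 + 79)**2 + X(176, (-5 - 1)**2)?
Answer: 35668/45 ≈ 792.62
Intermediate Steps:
X(j, Q) = (Q + 2*j)/(9 + Q) (X(j, Q) = (j + (Q + j))/(Q + 3**2) = (Q + 2*j)/(Q + 9) = (Q + 2*j)/(9 + Q))
(-51 + 79)**2 + X(176, (-5 - 1)**2) = (-51 + 79)**2 + ((-5 - 1)**2 + 2*176)/(9 + (-5 - 1)**2) = 28**2 + ((-6)**2 + 352)/(9 + (-6)**2) = 784 + (36 + 352)/(9 + 36) = 784 + 388/45 = 35668/45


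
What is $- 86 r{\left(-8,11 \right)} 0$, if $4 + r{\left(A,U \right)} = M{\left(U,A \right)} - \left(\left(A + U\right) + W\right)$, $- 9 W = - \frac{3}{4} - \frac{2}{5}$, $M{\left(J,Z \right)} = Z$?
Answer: $0$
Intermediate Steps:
$W = \frac{23}{180}$ ($W = - \frac{- \frac{3}{4} - \frac{2}{5}}{9} = \left(- \frac{1}{9}\right) \left(- \frac{23}{20}\right) = \frac{23}{180} \approx 0.12778$)
$r{\left(A,U \right)} = - \frac{743}{180} - U$ ($r{\left(A,U \right)} = -4 - \left(\frac{23}{180} + U\right) = - \frac{743}{180} - U$)
$- 86 r{\left(-8,11 \right)} 0 = - 86 \left(- \frac{743}{180} - 11\right) 0 = \left(-86\right) \left(- \frac{2723}{180}\right) 0 = \frac{117089}{90} \cdot 0 = 0$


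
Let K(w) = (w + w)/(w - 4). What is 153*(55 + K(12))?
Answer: 8874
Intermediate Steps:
K(w) = 2*w/(-4 + w) (K(w) = (2*w)/(-4 + w) = 2*w/(-4 + w))
153*(55 + K(12)) = 153*(55 + 2*12/(-4 + 12)) = 153*(55 + 2*12/8) = 153*(55 + 2*12*(⅛)) = 153*(55 + 3) = 153*58 = 8874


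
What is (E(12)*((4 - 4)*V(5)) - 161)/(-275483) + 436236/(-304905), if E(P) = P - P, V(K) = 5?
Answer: -40042170761/27998714705 ≈ -1.4301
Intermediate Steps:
E(P) = 0
(E(12)*((4 - 4)*V(5)) - 161)/(-275483) + 436236/(-304905) = (0*((4 - 4)*5) - 161)/(-275483) + 436236/(-304905) = (0*(0*5) - 161)*(-1/275483) + 436236*(-1/304905) = (0*0 - 161)*(-1/275483) - 145412/101635 = (0 - 161)*(-1/275483) - 145412/101635 = -161*(-1/275483) - 145412/101635 = 161/275483 - 145412/101635 = -40042170761/27998714705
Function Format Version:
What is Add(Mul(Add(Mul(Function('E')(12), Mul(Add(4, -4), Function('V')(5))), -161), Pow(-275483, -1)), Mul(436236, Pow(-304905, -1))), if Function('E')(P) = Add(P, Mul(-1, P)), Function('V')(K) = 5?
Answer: Rational(-40042170761, 27998714705) ≈ -1.4301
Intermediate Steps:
Function('E')(P) = 0
Add(Mul(Add(Mul(Function('E')(12), Mul(Add(4, -4), Function('V')(5))), -161), Pow(-275483, -1)), Mul(436236, Pow(-304905, -1))) = Add(Mul(Add(Mul(0, Mul(Add(4, -4), 5)), -161), Pow(-275483, -1)), Mul(436236, Pow(-304905, -1))) = Add(Mul(Add(Mul(0, Mul(0, 5)), -161), Rational(-1, 275483)), Mul(436236, Rational(-1, 304905))) = Add(Mul(Add(Mul(0, 0), -161), Rational(-1, 275483)), Rational(-145412, 101635)) = Add(Mul(Add(0, -161), Rational(-1, 275483)), Rational(-145412, 101635)) = Add(Mul(-161, Rational(-1, 275483)), Rational(-145412, 101635)) = Add(Rational(161, 275483), Rational(-145412, 101635)) = Rational(-40042170761, 27998714705)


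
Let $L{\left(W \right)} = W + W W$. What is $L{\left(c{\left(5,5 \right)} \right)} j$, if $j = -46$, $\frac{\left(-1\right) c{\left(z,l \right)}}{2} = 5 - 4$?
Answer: $-92$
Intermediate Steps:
$c{\left(z,l \right)} = -2$ ($c{\left(z,l \right)} = - 2 \left(5 - 4\right) = \left(-2\right) 1 = -2$)
$L{\left(W \right)} = W + W^{2}$
$L{\left(c{\left(5,5 \right)} \right)} j = - 2 \left(1 - 2\right) \left(-46\right) = \left(-2\right) \left(-1\right) \left(-46\right) = 2 \left(-46\right) = -92$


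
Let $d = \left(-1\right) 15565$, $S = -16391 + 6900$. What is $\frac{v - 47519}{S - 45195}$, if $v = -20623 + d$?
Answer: $\frac{83707}{54686} \approx 1.5307$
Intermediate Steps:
$S = -9491$
$d = -15565$
$v = -36188$ ($v = -20623 - 15565 = -36188$)
$\frac{v - 47519}{S - 45195} = \frac{-36188 - 47519}{-9491 - 45195} = - \frac{83707}{-54686} = \left(-83707\right) \left(- \frac{1}{54686}\right) = \frac{83707}{54686}$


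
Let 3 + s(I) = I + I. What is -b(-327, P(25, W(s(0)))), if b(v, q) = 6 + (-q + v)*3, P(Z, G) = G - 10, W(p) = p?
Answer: 936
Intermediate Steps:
s(I) = -3 + 2*I (s(I) = -3 + (I + I) = -3 + 2*I)
P(Z, G) = -10 + G
b(v, q) = 6 - 3*q + 3*v (b(v, q) = 6 + (v - q)*3 = 6 + (-3*q + 3*v) = 6 - 3*q + 3*v)
-b(-327, P(25, W(s(0)))) = -(6 - 3*(-10 + (-3 + 2*0)) + 3*(-327)) = -(6 - 3*(-10 + (-3 + 0)) - 981) = -(6 - 3*(-10 - 3) - 981) = -(6 - 3*(-13) - 981) = -(6 + 39 - 981) = -1*(-936) = 936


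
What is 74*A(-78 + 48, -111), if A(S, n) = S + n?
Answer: -10434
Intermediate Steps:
74*A(-78 + 48, -111) = 74*((-78 + 48) - 111) = 74*(-30 - 111) = 74*(-141) = -10434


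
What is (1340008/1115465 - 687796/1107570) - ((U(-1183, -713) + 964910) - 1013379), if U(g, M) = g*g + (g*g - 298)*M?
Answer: 123084999378105181357/123545557005 ≈ 9.9627e+8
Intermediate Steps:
U(g, M) = g**2 + M*(-298 + g**2) (U(g, M) = g**2 + (g**2 - 298)*M = g**2 + (-298 + g**2)*M = g**2 + M*(-298 + g**2))
(1340008/1115465 - 687796/1107570) - ((U(-1183, -713) + 964910) - 1013379) = (1340008/1115465 - 687796/1107570) - ((((-1183)**2 - 298*(-713) - 713*(-1183)**2) + 964910) - 1013379) = (1340008*(1/1115465) - 687796*1/1107570) - (((1399489 + 212474 - 713*1399489) + 964910) - 1013379) = (1340008/1115465 - 343898/553785) - (((1399489 + 212474 - 997835657) + 964910) - 1013379) = 71694029542/123545557005 - ((-996223694 + 964910) - 1013379) = 71694029542/123545557005 - (-995258784 - 1013379) = 71694029542/123545557005 - 1*(-996272163) = 71694029542/123545557005 + 996272163 = 123084999378105181357/123545557005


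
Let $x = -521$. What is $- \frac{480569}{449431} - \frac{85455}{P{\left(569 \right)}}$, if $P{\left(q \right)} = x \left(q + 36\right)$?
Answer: $- \frac{22614325108}{28332579671} \approx -0.79817$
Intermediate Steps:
$P{\left(q \right)} = -18756 - 521 q$ ($P{\left(q \right)} = - 521 \left(q + 36\right) = - 521 \left(36 + q\right) = -18756 - 521 q$)
$- \frac{480569}{449431} - \frac{85455}{P{\left(569 \right)}} = - \frac{480569}{449431} - \frac{85455}{-18756 - 296449} = \left(-480569\right) \frac{1}{449431} - \frac{85455}{-18756 - 296449} = - \frac{480569}{449431} - \frac{85455}{-315205} = - \frac{480569}{449431} - - \frac{17091}{63041} = - \frac{480569}{449431} + \frac{17091}{63041} = - \frac{22614325108}{28332579671}$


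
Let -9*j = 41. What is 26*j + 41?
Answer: -697/9 ≈ -77.444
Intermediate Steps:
j = -41/9 (j = -⅑*41 = -41/9 ≈ -4.5556)
26*j + 41 = 26*(-41/9) + 41 = -1066/9 + 41 = -697/9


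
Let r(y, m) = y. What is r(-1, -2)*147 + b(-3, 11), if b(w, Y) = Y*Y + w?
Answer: -29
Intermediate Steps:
b(w, Y) = w + Y² (b(w, Y) = Y² + w = w + Y²)
r(-1, -2)*147 + b(-3, 11) = -1*147 + (-3 + 11²) = -147 + (-3 + 121) = -147 + 118 = -29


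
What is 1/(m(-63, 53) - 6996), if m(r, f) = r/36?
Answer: -4/27991 ≈ -0.00014290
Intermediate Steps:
m(r, f) = r/36 (m(r, f) = r*(1/36) = r/36)
1/(m(-63, 53) - 6996) = 1/((1/36)*(-63) - 6996) = 1/(-7/4 - 6996) = 1/(-27991/4) = -4/27991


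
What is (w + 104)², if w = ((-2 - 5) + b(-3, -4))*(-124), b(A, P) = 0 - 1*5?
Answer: 2534464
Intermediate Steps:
b(A, P) = -5 (b(A, P) = 0 - 5 = -5)
w = 1488 (w = ((-2 - 5) - 5)*(-124) = (-7 - 5)*(-124) = -12*(-124) = 1488)
(w + 104)² = (1488 + 104)² = 1592² = 2534464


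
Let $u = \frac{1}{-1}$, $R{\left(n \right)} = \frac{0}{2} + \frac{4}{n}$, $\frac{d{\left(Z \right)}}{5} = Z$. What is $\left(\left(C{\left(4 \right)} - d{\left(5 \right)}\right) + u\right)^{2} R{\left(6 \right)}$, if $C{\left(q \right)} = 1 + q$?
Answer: $294$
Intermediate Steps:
$d{\left(Z \right)} = 5 Z$
$R{\left(n \right)} = \frac{4}{n}$ ($R{\left(n \right)} = 0 \cdot \frac{1}{2} + \frac{4}{n} = 0 + \frac{4}{n} = \frac{4}{n}$)
$u = -1$
$\left(\left(C{\left(4 \right)} - d{\left(5 \right)}\right) + u\right)^{2} R{\left(6 \right)} = \left(\left(\left(1 + 4\right) - 5 \cdot 5\right) - 1\right)^{2} \cdot \frac{4}{6} = \left(\left(5 - 25\right) - 1\right)^{2} \cdot 4 \cdot \frac{1}{6} = \left(\left(5 - 25\right) - 1\right)^{2} \cdot \frac{2}{3} = \left(-20 - 1\right)^{2} \cdot \frac{2}{3} = \left(-21\right)^{2} \cdot \frac{2}{3} = 441 \cdot \frac{2}{3} = 294$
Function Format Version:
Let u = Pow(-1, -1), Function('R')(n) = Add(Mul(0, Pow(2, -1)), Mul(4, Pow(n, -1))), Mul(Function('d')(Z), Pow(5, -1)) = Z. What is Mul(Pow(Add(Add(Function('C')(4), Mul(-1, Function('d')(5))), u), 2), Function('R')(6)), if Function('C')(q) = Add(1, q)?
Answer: 294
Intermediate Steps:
Function('d')(Z) = Mul(5, Z)
Function('R')(n) = Mul(4, Pow(n, -1)) (Function('R')(n) = Add(Mul(0, Rational(1, 2)), Mul(4, Pow(n, -1))) = Add(0, Mul(4, Pow(n, -1))) = Mul(4, Pow(n, -1)))
u = -1
Mul(Pow(Add(Add(Function('C')(4), Mul(-1, Function('d')(5))), u), 2), Function('R')(6)) = Mul(Pow(Add(Add(Add(1, 4), Mul(-1, Mul(5, 5))), -1), 2), Mul(4, Pow(6, -1))) = Mul(Pow(Add(Add(5, Mul(-1, 25)), -1), 2), Mul(4, Rational(1, 6))) = Mul(Pow(Add(Add(5, -25), -1), 2), Rational(2, 3)) = Mul(Pow(Add(-20, -1), 2), Rational(2, 3)) = Mul(Pow(-21, 2), Rational(2, 3)) = Mul(441, Rational(2, 3)) = 294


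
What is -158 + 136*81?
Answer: 10858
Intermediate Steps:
-158 + 136*81 = -158 + 11016 = 10858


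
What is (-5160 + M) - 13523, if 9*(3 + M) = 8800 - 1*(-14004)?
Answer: -145370/9 ≈ -16152.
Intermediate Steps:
M = 22777/9 (M = -3 + (8800 - 1*(-14004))/9 = -3 + (8800 + 14004)/9 = -3 + (⅑)*22804 = -3 + 22804/9 = 22777/9 ≈ 2530.8)
(-5160 + M) - 13523 = (-5160 + 22777/9) - 13523 = -23663/9 - 13523 = -145370/9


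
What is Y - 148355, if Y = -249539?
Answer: -397894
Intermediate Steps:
Y - 148355 = -249539 - 148355 = -397894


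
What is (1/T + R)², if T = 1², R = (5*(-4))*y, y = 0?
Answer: 1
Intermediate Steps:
R = 0 (R = (5*(-4))*0 = -20*0 = 0)
T = 1
(1/T + R)² = (1/1 + 0)² = (1 + 0)² = 1² = 1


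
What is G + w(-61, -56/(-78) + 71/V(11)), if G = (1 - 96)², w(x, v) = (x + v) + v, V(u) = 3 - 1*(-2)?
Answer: 1753798/195 ≈ 8993.8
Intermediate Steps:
V(u) = 5 (V(u) = 3 + 2 = 5)
w(x, v) = x + 2*v (w(x, v) = (v + x) + v = x + 2*v)
G = 9025 (G = (-95)² = 9025)
G + w(-61, -56/(-78) + 71/V(11)) = 9025 + (-61 + 2*(-56/(-78) + 71/5)) = 9025 + (-61 + 2*(-56*(-1/78) + 71*(⅕))) = 9025 + (-61 + 2*(28/39 + 71/5)) = 9025 + (-61 + 2*(2909/195)) = 9025 + (-61 + 5818/195) = 9025 - 6077/195 = 1753798/195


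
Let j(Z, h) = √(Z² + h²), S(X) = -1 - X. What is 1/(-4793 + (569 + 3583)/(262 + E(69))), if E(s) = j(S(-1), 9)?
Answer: -271/1294751 ≈ -0.00020931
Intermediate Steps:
E(s) = 9 (E(s) = √((-1 - 1*(-1))² + 9²) = √((-1 + 1)² + 81) = √(0² + 81) = √(0 + 81) = √81 = 9)
1/(-4793 + (569 + 3583)/(262 + E(69))) = 1/(-4793 + (569 + 3583)/(262 + 9)) = 1/(-4793 + 4152/271) = 1/(-1294751/271) = -271/1294751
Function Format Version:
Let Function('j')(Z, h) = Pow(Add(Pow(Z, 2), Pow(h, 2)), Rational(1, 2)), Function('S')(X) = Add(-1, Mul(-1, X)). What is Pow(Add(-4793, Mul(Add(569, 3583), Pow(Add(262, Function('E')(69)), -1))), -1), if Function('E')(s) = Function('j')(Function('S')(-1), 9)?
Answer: Rational(-271, 1294751) ≈ -0.00020931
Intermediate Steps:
Function('E')(s) = 9 (Function('E')(s) = Pow(Add(Pow(Add(-1, Mul(-1, -1)), 2), Pow(9, 2)), Rational(1, 2)) = Pow(Add(Pow(Add(-1, 1), 2), 81), Rational(1, 2)) = Pow(Add(Pow(0, 2), 81), Rational(1, 2)) = Pow(Add(0, 81), Rational(1, 2)) = Pow(81, Rational(1, 2)) = 9)
Pow(Add(-4793, Mul(Add(569, 3583), Pow(Add(262, Function('E')(69)), -1))), -1) = Pow(Add(-4793, Mul(Add(569, 3583), Pow(Add(262, 9), -1))), -1) = Pow(Add(-4793, Mul(4152, Pow(271, -1))), -1) = Pow(Add(-4793, Mul(4152, Rational(1, 271))), -1) = Pow(Add(-4793, Rational(4152, 271)), -1) = Pow(Rational(-1294751, 271), -1) = Rational(-271, 1294751)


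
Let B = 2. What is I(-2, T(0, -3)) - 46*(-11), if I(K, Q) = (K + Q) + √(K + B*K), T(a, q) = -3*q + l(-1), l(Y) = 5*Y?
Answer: 508 + I*√6 ≈ 508.0 + 2.4495*I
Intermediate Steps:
T(a, q) = -5 - 3*q (T(a, q) = -3*q + 5*(-1) = -3*q - 5 = -5 - 3*q)
I(K, Q) = K + Q + √3*√K (I(K, Q) = (K + Q) + √(K + 2*K) = (K + Q) + √(3*K) = (K + Q) + √3*√K = K + Q + √3*√K)
I(-2, T(0, -3)) - 46*(-11) = (-2 + (-5 - 3*(-3)) + √3*√(-2)) - 46*(-11) = (-2 + (-5 + 9) + √3*(I*√2)) + 506 = (-2 + 4 + I*√6) + 506 = (2 + I*√6) + 506 = 508 + I*√6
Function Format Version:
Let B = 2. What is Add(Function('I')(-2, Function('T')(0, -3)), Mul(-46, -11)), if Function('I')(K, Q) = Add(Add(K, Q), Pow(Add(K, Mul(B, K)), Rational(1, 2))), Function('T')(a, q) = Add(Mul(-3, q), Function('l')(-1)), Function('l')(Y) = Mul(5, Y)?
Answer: Add(508, Mul(I, Pow(6, Rational(1, 2)))) ≈ Add(508.00, Mul(2.4495, I))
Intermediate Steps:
Function('T')(a, q) = Add(-5, Mul(-3, q)) (Function('T')(a, q) = Add(Mul(-3, q), Mul(5, -1)) = Add(Mul(-3, q), -5) = Add(-5, Mul(-3, q)))
Function('I')(K, Q) = Add(K, Q, Mul(Pow(3, Rational(1, 2)), Pow(K, Rational(1, 2)))) (Function('I')(K, Q) = Add(Add(K, Q), Pow(Add(K, Mul(2, K)), Rational(1, 2))) = Add(Add(K, Q), Pow(Mul(3, K), Rational(1, 2))) = Add(Add(K, Q), Mul(Pow(3, Rational(1, 2)), Pow(K, Rational(1, 2)))) = Add(K, Q, Mul(Pow(3, Rational(1, 2)), Pow(K, Rational(1, 2)))))
Add(Function('I')(-2, Function('T')(0, -3)), Mul(-46, -11)) = Add(Add(-2, Add(-5, Mul(-3, -3)), Mul(Pow(3, Rational(1, 2)), Pow(-2, Rational(1, 2)))), Mul(-46, -11)) = Add(Add(-2, Add(-5, 9), Mul(Pow(3, Rational(1, 2)), Mul(I, Pow(2, Rational(1, 2))))), 506) = Add(Add(-2, 4, Mul(I, Pow(6, Rational(1, 2)))), 506) = Add(Add(2, Mul(I, Pow(6, Rational(1, 2)))), 506) = Add(508, Mul(I, Pow(6, Rational(1, 2))))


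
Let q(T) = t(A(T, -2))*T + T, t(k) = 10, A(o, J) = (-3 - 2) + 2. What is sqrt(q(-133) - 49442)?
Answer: I*sqrt(50905) ≈ 225.62*I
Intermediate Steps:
A(o, J) = -3 (A(o, J) = -5 + 2 = -3)
q(T) = 11*T (q(T) = 10*T + T = 11*T)
sqrt(q(-133) - 49442) = sqrt(11*(-133) - 49442) = sqrt(-1463 - 49442) = sqrt(-50905) = I*sqrt(50905)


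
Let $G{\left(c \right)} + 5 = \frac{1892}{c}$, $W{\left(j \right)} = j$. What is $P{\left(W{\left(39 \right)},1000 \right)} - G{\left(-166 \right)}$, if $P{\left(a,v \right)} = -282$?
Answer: $- \frac{22045}{83} \approx -265.6$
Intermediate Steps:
$G{\left(c \right)} = -5 + \frac{1892}{c}$
$P{\left(W{\left(39 \right)},1000 \right)} - G{\left(-166 \right)} = -282 - \left(-5 + \frac{1892}{-166}\right) = -282 - \left(-5 + 1892 \left(- \frac{1}{166}\right)\right) = -282 - \left(-5 - \frac{946}{83}\right) = -282 - - \frac{1361}{83} = -282 + \frac{1361}{83} = - \frac{22045}{83}$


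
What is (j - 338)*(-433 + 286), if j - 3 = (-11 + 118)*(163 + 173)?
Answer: -5235699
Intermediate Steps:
j = 35955 (j = 3 + (-11 + 118)*(163 + 173) = 3 + 107*336 = 3 + 35952 = 35955)
(j - 338)*(-433 + 286) = (35955 - 338)*(-433 + 286) = 35617*(-147) = -5235699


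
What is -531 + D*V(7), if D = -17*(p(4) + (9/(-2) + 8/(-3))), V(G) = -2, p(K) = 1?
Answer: -2222/3 ≈ -740.67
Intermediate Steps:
D = 629/6 (D = -17*(1 + (9/(-2) + 8/(-3))) = -17*(1 + (9*(-½) + 8*(-⅓))) = -17*(1 + (-9/2 - 8/3)) = -17*(1 - 43/6) = -17*(-37/6) = 629/6 ≈ 104.83)
-531 + D*V(7) = -531 + (629/6)*(-2) = -531 - 629/3 = -2222/3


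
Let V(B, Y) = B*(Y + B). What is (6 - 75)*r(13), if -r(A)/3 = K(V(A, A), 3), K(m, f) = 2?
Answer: 414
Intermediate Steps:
V(B, Y) = B*(B + Y)
r(A) = -6 (r(A) = -3*2 = -6)
(6 - 75)*r(13) = (6 - 75)*(-6) = -69*(-6) = 414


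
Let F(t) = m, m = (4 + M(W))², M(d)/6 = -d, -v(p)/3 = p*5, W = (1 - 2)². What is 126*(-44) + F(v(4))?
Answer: -5540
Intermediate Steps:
W = 1 (W = (-1)² = 1)
v(p) = -15*p (v(p) = -3*p*5 = -15*p)
M(d) = -6*d (M(d) = 6*(-d) = -6*d)
m = 4 (m = (4 - 6*1)² = (4 - 6)² = (-2)² = 4)
F(t) = 4
126*(-44) + F(v(4)) = 126*(-44) + 4 = -5544 + 4 = -5540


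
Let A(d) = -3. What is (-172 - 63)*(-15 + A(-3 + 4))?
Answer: 4230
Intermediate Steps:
(-172 - 63)*(-15 + A(-3 + 4)) = (-172 - 63)*(-15 - 3) = -235*(-18) = 4230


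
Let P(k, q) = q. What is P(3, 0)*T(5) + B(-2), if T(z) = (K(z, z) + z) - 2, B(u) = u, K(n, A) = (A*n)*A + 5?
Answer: -2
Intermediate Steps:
K(n, A) = 5 + n*A² (K(n, A) = n*A² + 5 = 5 + n*A²)
T(z) = 3 + z + z³ (T(z) = ((5 + z*z²) + z) - 2 = ((5 + z³) + z) - 2 = (5 + z + z³) - 2 = 3 + z + z³)
P(3, 0)*T(5) + B(-2) = 0*(3 + 5 + 5³) - 2 = 0*(3 + 5 + 125) - 2 = 0*133 - 2 = 0 - 2 = -2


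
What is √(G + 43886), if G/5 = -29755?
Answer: I*√104889 ≈ 323.87*I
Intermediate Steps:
G = -148775 (G = 5*(-29755) = -148775)
√(G + 43886) = √(-148775 + 43886) = √(-104889) = I*√104889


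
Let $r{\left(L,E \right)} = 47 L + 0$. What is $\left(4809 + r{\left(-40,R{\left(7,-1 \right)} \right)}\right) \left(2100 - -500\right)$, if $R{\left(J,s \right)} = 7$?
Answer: $7615400$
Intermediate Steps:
$r{\left(L,E \right)} = 47 L$
$\left(4809 + r{\left(-40,R{\left(7,-1 \right)} \right)}\right) \left(2100 - -500\right) = \left(4809 + 47 \left(-40\right)\right) \left(2100 - -500\right) = \left(4809 - 1880\right) \left(2100 + \left(-1348 + 1848\right)\right) = 2929 \left(2100 + 500\right) = 2929 \cdot 2600 = 7615400$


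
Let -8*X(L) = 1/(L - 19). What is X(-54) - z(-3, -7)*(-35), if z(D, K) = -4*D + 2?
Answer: 286161/584 ≈ 490.00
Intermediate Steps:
z(D, K) = 2 - 4*D
X(L) = -1/(8*(-19 + L)) (X(L) = -1/(8*(L - 19)) = -1/(8*(-19 + L)))
X(-54) - z(-3, -7)*(-35) = -1/(-152 + 8*(-54)) - (2 - 4*(-3))*(-35) = -1/(-152 - 432) - (2 + 12)*(-35) = -1/(-584) - 14*(-35) = -1*(-1/584) - 1*(-490) = 1/584 + 490 = 286161/584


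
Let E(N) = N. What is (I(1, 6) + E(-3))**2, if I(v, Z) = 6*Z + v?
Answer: 1156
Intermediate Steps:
I(v, Z) = v + 6*Z
(I(1, 6) + E(-3))**2 = ((1 + 6*6) - 3)**2 = ((1 + 36) - 3)**2 = (37 - 3)**2 = 34**2 = 1156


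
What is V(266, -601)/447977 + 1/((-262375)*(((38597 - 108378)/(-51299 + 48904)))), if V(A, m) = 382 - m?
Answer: 3599293508442/1640383352366575 ≈ 0.0021942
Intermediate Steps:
V(266, -601)/447977 + 1/((-262375)*(((38597 - 108378)/(-51299 + 48904)))) = (382 - 1*(-601))/447977 + 1/((-262375)*(((38597 - 108378)/(-51299 + 48904)))) = (382 + 601)*(1/447977) - 1/(262375*((-69781/(-2395)))) = 983*(1/447977) - 1/(262375*((-69781*(-1/2395)))) = 983/447977 - 1/(262375*69781/2395) = 983/447977 - 1/262375*2395/69781 = 983/447977 - 479/3661757975 = 3599293508442/1640383352366575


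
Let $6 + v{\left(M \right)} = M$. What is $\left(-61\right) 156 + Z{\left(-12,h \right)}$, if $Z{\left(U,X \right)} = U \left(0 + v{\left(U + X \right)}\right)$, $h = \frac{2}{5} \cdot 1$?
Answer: $- \frac{46524}{5} \approx -9304.8$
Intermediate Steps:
$v{\left(M \right)} = -6 + M$
$h = \frac{2}{5}$ ($h = 2 \cdot \frac{1}{5} \cdot 1 = \frac{2}{5} \cdot 1 = \frac{2}{5} \approx 0.4$)
$Z{\left(U,X \right)} = U \left(-6 + U + X\right)$ ($Z{\left(U,X \right)} = U \left(0 - \left(6 - U - X\right)\right) = U \left(0 + \left(-6 + U + X\right)\right) = U \left(-6 + U + X\right)$)
$\left(-61\right) 156 + Z{\left(-12,h \right)} = \left(-61\right) 156 - 12 \left(-6 - 12 + \frac{2}{5}\right) = -9516 - - \frac{1056}{5} = -9516 + \frac{1056}{5} = - \frac{46524}{5}$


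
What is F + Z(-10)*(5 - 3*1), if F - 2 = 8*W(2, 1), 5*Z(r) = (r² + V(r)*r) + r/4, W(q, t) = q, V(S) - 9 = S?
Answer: 61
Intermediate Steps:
V(S) = 9 + S
Z(r) = r²/5 + r/20 + r*(9 + r)/5 (Z(r) = ((r² + (9 + r)*r) + r/4)/5 = ((r² + r*(9 + r)) + r*(¼))/5 = ((r² + r*(9 + r)) + r/4)/5 = (r² + r/4 + r*(9 + r))/5 = r²/5 + r/20 + r*(9 + r)/5)
F = 18 (F = 2 + 8*2 = 2 + 16 = 18)
F + Z(-10)*(5 - 3*1) = 18 + ((1/20)*(-10)*(37 + 8*(-10)))*(5 - 3*1) = 18 + ((1/20)*(-10)*(37 - 80))*(5 - 3) = 18 + ((1/20)*(-10)*(-43))*2 = 18 + (43/2)*2 = 18 + 43 = 61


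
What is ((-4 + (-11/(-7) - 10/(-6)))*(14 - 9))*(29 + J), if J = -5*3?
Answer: -160/3 ≈ -53.333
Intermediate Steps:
J = -15
((-4 + (-11/(-7) - 10/(-6)))*(14 - 9))*(29 + J) = ((-4 + (-11/(-7) - 10/(-6)))*(14 - 9))*(29 - 15) = ((-4 + (-11*(-⅐) - 10*(-⅙)))*5)*14 = ((-4 + (11/7 + 5/3))*5)*14 = ((-4 + 68/21)*5)*14 = -16/21*5*14 = -80/21*14 = -160/3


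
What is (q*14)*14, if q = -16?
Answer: -3136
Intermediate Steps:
(q*14)*14 = -16*14*14 = -224*14 = -3136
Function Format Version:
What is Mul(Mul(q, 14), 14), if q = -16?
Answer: -3136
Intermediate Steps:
Mul(Mul(q, 14), 14) = Mul(Mul(-16, 14), 14) = Mul(-224, 14) = -3136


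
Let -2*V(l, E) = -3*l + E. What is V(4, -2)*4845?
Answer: 33915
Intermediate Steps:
V(l, E) = -E/2 + 3*l/2 (V(l, E) = -(-3*l + E)/2 = -(E - 3*l)/2 = -E/2 + 3*l/2)
V(4, -2)*4845 = (-1/2*(-2) + (3/2)*4)*4845 = (1 + 6)*4845 = 7*4845 = 33915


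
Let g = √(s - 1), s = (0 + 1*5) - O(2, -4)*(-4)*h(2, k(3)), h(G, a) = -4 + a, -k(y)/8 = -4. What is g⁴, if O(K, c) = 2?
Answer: 51984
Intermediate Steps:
k(y) = 32 (k(y) = -8*(-4) = 32)
s = 229 (s = (0 + 1*5) - 2*(-4)*(-4 + 32) = (0 + 5) - (-8)*28 = 5 - 1*(-224) = 5 + 224 = 229)
g = 2*√57 (g = √(229 - 1) = √228 = 2*√57 ≈ 15.100)
g⁴ = (2*√57)⁴ = 51984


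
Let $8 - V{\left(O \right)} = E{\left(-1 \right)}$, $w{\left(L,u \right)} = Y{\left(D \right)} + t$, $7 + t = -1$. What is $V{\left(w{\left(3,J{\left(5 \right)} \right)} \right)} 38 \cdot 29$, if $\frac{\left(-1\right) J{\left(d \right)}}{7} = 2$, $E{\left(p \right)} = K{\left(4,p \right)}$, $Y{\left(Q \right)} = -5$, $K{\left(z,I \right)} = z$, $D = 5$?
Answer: $4408$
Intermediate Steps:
$t = -8$ ($t = -7 - 1 = -8$)
$E{\left(p \right)} = 4$
$J{\left(d \right)} = -14$ ($J{\left(d \right)} = \left(-7\right) 2 = -14$)
$w{\left(L,u \right)} = -13$ ($w{\left(L,u \right)} = -5 - 8 = -13$)
$V{\left(O \right)} = 4$ ($V{\left(O \right)} = 8 - 4 = 4$)
$V{\left(w{\left(3,J{\left(5 \right)} \right)} \right)} 38 \cdot 29 = 4 \cdot 38 \cdot 29 = 152 \cdot 29 = 4408$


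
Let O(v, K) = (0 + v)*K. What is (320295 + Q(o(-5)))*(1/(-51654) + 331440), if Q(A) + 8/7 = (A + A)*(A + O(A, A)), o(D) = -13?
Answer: 37898391426836735/361578 ≈ 1.0481e+11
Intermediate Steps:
O(v, K) = K*v (O(v, K) = v*K = K*v)
Q(A) = -8/7 + 2*A*(A + A²) (Q(A) = -8/7 + (A + A)*(A + A*A) = -8/7 + (2*A)*(A + A²) = -8/7 + 2*A*(A + A²))
(320295 + Q(o(-5)))*(1/(-51654) + 331440) = (320295 + (-8/7 + 2*(-13)² + 2*(-13)³))*(1/(-51654) + 331440) = (320295 + (-8/7 + 2*169 + 2*(-2197)))*(-1/51654 + 331440) = (320295 + (-8/7 + 338 - 4394))*(17120201759/51654) = (320295 - 28400/7)*(17120201759/51654) = (2213665/7)*(17120201759/51654) = 37898391426836735/361578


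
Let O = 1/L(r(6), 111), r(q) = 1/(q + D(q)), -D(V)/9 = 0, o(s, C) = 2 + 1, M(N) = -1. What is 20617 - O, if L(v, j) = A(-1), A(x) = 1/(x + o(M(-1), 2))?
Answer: 20615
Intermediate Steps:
o(s, C) = 3
D(V) = 0 (D(V) = -9*0 = 0)
A(x) = 1/(3 + x) (A(x) = 1/(x + 3) = 1/(3 + x))
r(q) = 1/q (r(q) = 1/(q + 0) = 1/q)
L(v, j) = ½ (L(v, j) = 1/(3 - 1) = 1/2 = ½)
O = 2 (O = 1/(½) = 2)
20617 - O = 20617 - 1*2 = 20617 - 2 = 20615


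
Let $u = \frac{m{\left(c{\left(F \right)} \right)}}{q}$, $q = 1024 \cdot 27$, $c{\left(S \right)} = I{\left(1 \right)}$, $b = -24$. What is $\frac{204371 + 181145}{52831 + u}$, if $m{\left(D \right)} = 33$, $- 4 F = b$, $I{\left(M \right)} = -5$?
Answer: $\frac{3552915456}{486890507} \approx 7.2972$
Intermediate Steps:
$F = 6$ ($F = \left(- \frac{1}{4}\right) \left(-24\right) = 6$)
$c{\left(S \right)} = -5$
$q = 27648$
$u = \frac{11}{9216}$ ($u = \frac{33}{27648} = 33 \cdot \frac{1}{27648} = \frac{11}{9216} \approx 0.0011936$)
$\frac{204371 + 181145}{52831 + u} = \frac{204371 + 181145}{52831 + \frac{11}{9216}} = \frac{385516}{\frac{486890507}{9216}} = 385516 \cdot \frac{9216}{486890507} = \frac{3552915456}{486890507}$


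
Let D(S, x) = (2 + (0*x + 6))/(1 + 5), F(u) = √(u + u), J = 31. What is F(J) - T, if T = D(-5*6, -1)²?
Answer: -16/9 + √62 ≈ 6.0962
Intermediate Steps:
F(u) = √2*√u (F(u) = √(2*u) = √2*√u)
D(S, x) = 4/3 (D(S, x) = (2 + (0 + 6))/6 = (2 + 6)*(⅙) = 8*(⅙) = 4/3)
T = 16/9 (T = (4/3)² = 16/9 ≈ 1.7778)
F(J) - T = √2*√31 - 1*16/9 = √62 - 16/9 = -16/9 + √62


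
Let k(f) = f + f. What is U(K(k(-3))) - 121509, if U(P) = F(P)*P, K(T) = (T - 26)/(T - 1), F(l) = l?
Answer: -5952917/49 ≈ -1.2149e+5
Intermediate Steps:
k(f) = 2*f
K(T) = (-26 + T)/(-1 + T)
U(P) = P² (U(P) = P*P = P²)
U(K(k(-3))) - 121509 = ((-26 + 2*(-3))/(-1 + 2*(-3)))² - 121509 = ((-26 - 6)/(-1 - 6))² - 121509 = (-32/(-7))² - 121509 = (-⅐*(-32))² - 121509 = (32/7)² - 121509 = 1024/49 - 121509 = -5952917/49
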